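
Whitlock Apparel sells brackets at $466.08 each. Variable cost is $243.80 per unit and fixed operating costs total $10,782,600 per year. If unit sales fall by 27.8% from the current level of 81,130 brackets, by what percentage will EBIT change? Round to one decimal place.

At 81,130 units, contribution = 81,130 × $222.28 = $18,033,576.40.
EBIT = $18,033,576.40 − $10,782,600 = $7,250,976.40.
So DOL = total CM / EBIT = $18,033,576.40 / $7,250,976.40 = 2.4871.
So EBIT moves 2.4871 × (-27.8%) = -69.1%.

-69.1%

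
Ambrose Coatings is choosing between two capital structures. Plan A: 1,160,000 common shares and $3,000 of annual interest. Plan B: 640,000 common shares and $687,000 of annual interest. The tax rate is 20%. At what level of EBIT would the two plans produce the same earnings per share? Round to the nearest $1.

At indifference, (EBIT − 3,000)(1 − t)/1,160,000 = (EBIT − 687,000)(1 − t)/640,000.
Cancelling (1 − t) and cross-multiplying: 640,000·(EBIT − 3,000) = 1,160,000·(EBIT − 687,000).
Solving, EBIT = (687,000·1,160,000 − 3,000·640,000) / (1,160,000 − 640,000) = 795,000,000,000 / 520,000 = 1,528,846.15.

$1,528,846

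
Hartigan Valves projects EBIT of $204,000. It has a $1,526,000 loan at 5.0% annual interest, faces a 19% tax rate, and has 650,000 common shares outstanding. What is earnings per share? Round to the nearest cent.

Pre-tax income = $204,000 − $76,300.00 = $127,700.00.
After tax at 19%: net income = $127,700.00 × 0.81 = $103,437.00.
Per share: $103,437.00 / 650,000 shares = $0.16.

$0.16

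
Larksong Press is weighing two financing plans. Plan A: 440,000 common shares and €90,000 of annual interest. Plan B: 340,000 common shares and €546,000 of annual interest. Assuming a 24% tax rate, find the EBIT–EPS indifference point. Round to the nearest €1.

€2,096,400

Set EPS_A = EPS_B: (EBIT − €90,000)(1 − 0.24) ÷ 440,000 = (EBIT − €546,000)(1 − 0.24) ÷ 340,000.
Cancelling (1 − t) and cross-multiplying: 340,000·(EBIT − 90,000) = 440,000·(EBIT − 546,000).
EBIT × (440,000 − 340,000) = 546,000 × 440,000 − 90,000 × 340,000 = 209,640,000,000, so EBIT = 209,640,000,000 ÷ 100,000 = 2,096,400.00.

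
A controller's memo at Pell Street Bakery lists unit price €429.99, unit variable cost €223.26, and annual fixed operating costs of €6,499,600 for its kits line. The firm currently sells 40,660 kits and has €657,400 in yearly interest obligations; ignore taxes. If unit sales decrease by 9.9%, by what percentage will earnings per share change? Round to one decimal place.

-66.6%

At 40,660 units, contribution = 40,660 × €206.73 = €8,405,641.80.
Operating income = contribution − fixed costs = €8,405,641.80 − €6,499,600 = €1,906,041.80.
Interest = €657,400.00, so EBIT − I = €1,248,641.80.
DCL = total CM / (EBIT − I) = €8,405,641.80 / €1,248,641.80 = 6.7318.
%ΔEPS = DCL × %ΔSales = 6.7318 × -9.9% = -66.6%.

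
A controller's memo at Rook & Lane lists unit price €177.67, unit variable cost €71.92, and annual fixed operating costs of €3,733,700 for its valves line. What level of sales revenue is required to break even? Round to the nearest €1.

€6,272,969

Contribution margin per unit = €177.67 − €71.92 = €105.75, a CM ratio of €105.75 ÷ €177.67 = 0.5952.
Break-even sales = FC ÷ CM ratio = €3,733,700 × €177.67 / €105.75 = €6,272,969.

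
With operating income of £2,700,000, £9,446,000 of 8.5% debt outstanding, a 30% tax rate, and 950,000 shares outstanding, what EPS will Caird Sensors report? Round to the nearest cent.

£1.40

Pre-tax income = £2,700,000 − £802,910.00 = £1,897,090.00.
After tax at 30%: net income = £1,897,090.00 × 0.70 = £1,327,963.00.
EPS = £1,327,963.00 ÷ 950,000 = £1.40.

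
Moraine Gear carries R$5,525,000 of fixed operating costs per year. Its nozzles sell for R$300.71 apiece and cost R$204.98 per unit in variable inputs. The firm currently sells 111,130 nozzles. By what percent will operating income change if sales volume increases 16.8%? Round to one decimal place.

+35.0%

Contribution at this volume is 111,130 × R$95.73 = R$10,638,474.90.
Subtracting fixed costs: EBIT = R$10,638,474.90 − R$5,525,000 = R$5,113,474.90.
Degree of operating leverage = R$10,638,474.90 / R$5,113,474.90 = 2.0805.
So EBIT moves 2.0805 × (+16.8%) = +35.0%.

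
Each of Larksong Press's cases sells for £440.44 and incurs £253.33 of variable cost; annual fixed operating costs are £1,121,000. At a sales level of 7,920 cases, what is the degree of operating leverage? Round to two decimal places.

4.11

Contribution at this volume is 7,920 × £187.11 = £1,481,911.20.
Subtracting fixed costs: EBIT = £1,481,911.20 − £1,121,000 = £360,911.20.
Degree of operating leverage = £1,481,911.20 / £360,911.20 = 4.1060.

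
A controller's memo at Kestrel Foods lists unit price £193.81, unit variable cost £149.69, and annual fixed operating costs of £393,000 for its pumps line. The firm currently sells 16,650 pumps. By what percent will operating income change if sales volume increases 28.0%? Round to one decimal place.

Total contribution margin = 16,650 × £44.12 = £734,598.00.
Subtracting fixed costs: EBIT = £734,598.00 − £393,000 = £341,598.00.
DOL = contribution ÷ EBIT = £734,598.00 ÷ £341,598.00 = 2.1505.
%ΔEBIT = DOL × %ΔSales = 2.1505 × +28.0% = +60.2%.

+60.2%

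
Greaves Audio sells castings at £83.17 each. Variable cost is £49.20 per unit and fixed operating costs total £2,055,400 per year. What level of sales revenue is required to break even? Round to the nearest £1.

£5,032,311

Contribution margin per unit = £83.17 − £49.20 = £33.97, a CM ratio of £33.97 ÷ £83.17 = 0.4084.
Break-even sales = FC ÷ CM ratio = £2,055,400 × £83.17 / £33.97 = £5,032,311.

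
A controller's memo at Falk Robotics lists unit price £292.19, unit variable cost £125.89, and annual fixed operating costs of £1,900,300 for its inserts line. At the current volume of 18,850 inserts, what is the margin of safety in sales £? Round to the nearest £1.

Each unit contributes £292.19 − £125.89 = £166.30. Break-even units = £1,900,300 ÷ £166.30 = 11,426.94; break-even revenue = 11,426.94 × £292.19 = £3,338,837.38.
Current sales = 18,850 × £292.19 = £5,507,781.50.
Margin of safety = £5,507,781.50 − £3,338,837.38 = £2,168,944.

£2,168,944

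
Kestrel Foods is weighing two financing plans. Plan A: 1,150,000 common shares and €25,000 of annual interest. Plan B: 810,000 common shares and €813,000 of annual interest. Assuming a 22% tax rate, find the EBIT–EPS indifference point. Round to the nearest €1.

At indifference, (EBIT − 25,000)(1 − t)/1,150,000 = (EBIT − 813,000)(1 − t)/810,000.
Cancelling (1 − t) and cross-multiplying: 810,000·(EBIT − 25,000) = 1,150,000·(EBIT − 813,000).
EBIT × (1,150,000 − 810,000) = 813,000 × 1,150,000 − 25,000 × 810,000 = 914,700,000,000, so EBIT = 914,700,000,000 ÷ 340,000 = 2,690,294.12.

€2,690,294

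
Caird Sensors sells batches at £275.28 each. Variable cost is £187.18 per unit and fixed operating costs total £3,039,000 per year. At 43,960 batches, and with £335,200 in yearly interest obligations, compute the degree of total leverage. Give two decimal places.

Contribution at this volume is 43,960 × £88.10 = £3,872,876.00.
Subtracting fixed costs: EBIT = £3,872,876.00 − £3,039,000 = £833,876.00. Interest = £335,200.00.
DOL = £3,872,876.00 ÷ £833,876.00 = 4.6444; DFL = £833,876.00 ÷ £498,676.00 = 1.6722.
Combined leverage = 4.6444 × 1.6722 = 7.7664.

7.77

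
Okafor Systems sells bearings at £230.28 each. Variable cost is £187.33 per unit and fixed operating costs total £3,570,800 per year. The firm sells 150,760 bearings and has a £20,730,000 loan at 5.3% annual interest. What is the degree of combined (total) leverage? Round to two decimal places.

At 150,760 units, contribution = 150,760 × £42.95 = £6,475,142.00.
EBIT = £6,475,142.00 − £3,570,800 = £2,904,342.00. Interest = £1,098,690.00, so EBIT − I = £1,805,652.00.
DCL = contribution ÷ (EBIT − I) = £6,475,142.00 ÷ £1,805,652.00 = 3.5860.

3.59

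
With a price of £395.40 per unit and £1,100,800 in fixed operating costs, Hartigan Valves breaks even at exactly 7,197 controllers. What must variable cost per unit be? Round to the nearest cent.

Contribution per unit must be FC / Q = £1,100,800 / 7,197 = £152.9526.
Variable cost per unit = £395.40 − £152.9526 = £242.45.

£242.45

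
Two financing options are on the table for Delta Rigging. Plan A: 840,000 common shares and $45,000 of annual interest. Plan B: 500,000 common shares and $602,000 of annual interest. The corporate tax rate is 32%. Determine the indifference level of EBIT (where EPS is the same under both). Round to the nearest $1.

$1,421,118

At indifference, (EBIT − 45,000)(1 − t)/840,000 = (EBIT − 602,000)(1 − t)/500,000.
Cancelling (1 − t) and cross-multiplying: 500,000·(EBIT − 45,000) = 840,000·(EBIT − 602,000).
Solving, EBIT = (602,000·840,000 − 45,000·500,000) / (840,000 − 500,000) = 483,180,000,000 / 340,000 = 1,421,117.65.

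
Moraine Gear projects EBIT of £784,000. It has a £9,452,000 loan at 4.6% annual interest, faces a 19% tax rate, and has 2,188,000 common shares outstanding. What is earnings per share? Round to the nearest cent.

Pre-tax income = £784,000 − £434,792.00 = £349,208.00.
After tax at 19%: net income = £349,208.00 × 0.81 = £282,858.48.
EPS = £282,858.48 ÷ 2,188,000 = £0.13.

£0.13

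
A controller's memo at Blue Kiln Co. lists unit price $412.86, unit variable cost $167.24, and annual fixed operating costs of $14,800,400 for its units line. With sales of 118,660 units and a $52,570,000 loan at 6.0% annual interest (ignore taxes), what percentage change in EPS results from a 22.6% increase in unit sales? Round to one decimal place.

Contribution at this volume is 118,660 × $245.62 = $29,145,269.20.
Subtracting fixed costs: EBIT = $29,145,269.20 − $14,800,400 = $14,344,869.20.
Interest = $3,154,200.00, so EBIT − I = $11,190,669.20.
Degree of combined leverage = contribution ÷ (EBIT − I) = $29,145,269.20 ÷ $11,190,669.20 = 2.6044.
EPS therefore changes by 2.6044 × (+22.6%) = +58.9%.

+58.9%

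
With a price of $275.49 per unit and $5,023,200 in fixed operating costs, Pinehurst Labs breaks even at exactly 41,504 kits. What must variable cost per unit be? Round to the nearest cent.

At break-even, FC = Q × (P − VC), so P − VC = $5,023,200 ÷ 41,504 = $121.0293.
Hence VC = price − CM = $275.49 − $121.0293 = $154.46.

$154.46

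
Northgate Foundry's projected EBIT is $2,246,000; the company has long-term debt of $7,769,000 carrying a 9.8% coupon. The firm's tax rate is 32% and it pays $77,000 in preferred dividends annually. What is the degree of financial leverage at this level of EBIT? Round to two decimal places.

1.64

Interest = $761,362.00.
Preferred dividends grossed up pre-tax: $77,000 / (1 − 0.32) = $113,235.29.
DFL = EBIT ÷ [EBIT − I − D_p/(1−t)] = $2,246,000 ÷ [$2,246,000 − $761,362.00 − $113,235.29] = $2,246,000 ÷ $1,371,402.71 = 1.6377.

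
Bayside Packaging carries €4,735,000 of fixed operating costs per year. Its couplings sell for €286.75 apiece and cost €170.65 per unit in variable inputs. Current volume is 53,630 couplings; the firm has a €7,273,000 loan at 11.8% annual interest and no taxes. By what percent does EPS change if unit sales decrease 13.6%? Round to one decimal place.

-133.7%

At 53,630 units, contribution = 53,630 × €116.10 = €6,226,443.00.
Subtracting fixed costs: EBIT = €6,226,443.00 − €4,735,000 = €1,491,443.00.
After interest of €858,214.00, pre-tax earnings = €633,229.00.
Degree of combined leverage = contribution ÷ (EBIT − I) = €6,226,443.00 ÷ €633,229.00 = 9.8328.
%ΔEPS = DCL × %ΔSales = 9.8328 × -13.6% = -133.7%.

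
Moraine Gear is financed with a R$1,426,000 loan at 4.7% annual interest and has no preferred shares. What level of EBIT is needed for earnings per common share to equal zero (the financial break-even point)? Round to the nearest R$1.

Annual interest = 4.7% × R$1,426,000 = R$67,022.00.
Without preferred stock the financial break-even is simply EBIT = interest = R$67,022.00.

R$67,022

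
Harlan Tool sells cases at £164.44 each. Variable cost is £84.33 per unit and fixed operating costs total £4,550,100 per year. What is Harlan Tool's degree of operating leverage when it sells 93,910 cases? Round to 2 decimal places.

Total contribution margin = 93,910 × £80.11 = £7,523,130.10.
Operating income = contribution − fixed costs = £7,523,130.10 − £4,550,100 = £2,973,030.10.
DOL = contribution ÷ EBIT = £7,523,130.10 ÷ £2,973,030.10 = 2.5305.

2.53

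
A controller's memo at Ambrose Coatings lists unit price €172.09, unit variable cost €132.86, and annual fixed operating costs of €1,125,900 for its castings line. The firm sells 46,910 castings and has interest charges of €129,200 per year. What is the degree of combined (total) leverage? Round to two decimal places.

3.14

At 46,910 units, contribution = 46,910 × €39.23 = €1,840,279.30.
Subtracting fixed costs: EBIT = €1,840,279.30 − €1,125,900 = €714,379.30. Interest = €129,200.00, so EBIT − I = €585,179.30.
Degree of total leverage = total CM / (EBIT − interest) = €1,840,279.30 / €585,179.30 = 3.1448.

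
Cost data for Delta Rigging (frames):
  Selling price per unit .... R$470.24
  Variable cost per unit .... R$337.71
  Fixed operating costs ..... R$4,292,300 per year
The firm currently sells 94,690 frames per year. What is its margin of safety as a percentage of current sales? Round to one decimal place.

Unit CM = price − variable cost = R$470.24 − R$337.71 = R$132.53. Break-even units = R$4,292,300 ÷ R$132.53 = 32,387.38; break-even revenue = 32,387.38 × R$470.24 = R$15,229,843.45.
Current sales = 94,690 × R$470.24 = R$44,527,025.60.
Margin of safety = (R$44,527,025.60 − R$15,229,843.45) ÷ R$44,527,025.60 = 65.8%.

65.8%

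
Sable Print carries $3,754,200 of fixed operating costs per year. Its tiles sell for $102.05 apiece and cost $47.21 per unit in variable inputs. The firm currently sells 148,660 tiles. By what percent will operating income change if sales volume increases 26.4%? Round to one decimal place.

Contribution at this volume is 148,660 × $54.84 = $8,152,514.40.
Operating income = contribution − fixed costs = $8,152,514.40 − $3,754,200 = $4,398,314.40.
DOL = contribution ÷ EBIT = $8,152,514.40 ÷ $4,398,314.40 = 1.8536.
%ΔEBIT = DOL × %ΔSales = 1.8536 × +26.4% = +48.9%.

+48.9%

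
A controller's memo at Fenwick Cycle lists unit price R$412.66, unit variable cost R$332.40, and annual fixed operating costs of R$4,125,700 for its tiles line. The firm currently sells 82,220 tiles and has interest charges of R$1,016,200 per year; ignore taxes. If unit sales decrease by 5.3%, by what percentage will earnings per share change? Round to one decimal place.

Contribution at this volume is 82,220 × R$80.26 = R$6,598,977.20.
EBIT = R$6,598,977.20 − R$4,125,700 = R$2,473,277.20.
After interest of R$1,016,200.00, pre-tax earnings = R$1,457,077.20.
DCL = total CM / (EBIT − I) = R$6,598,977.20 / R$1,457,077.20 = 4.5289.
%ΔEPS = DCL × %ΔSales = 4.5289 × -5.3% = -24.0%.

-24.0%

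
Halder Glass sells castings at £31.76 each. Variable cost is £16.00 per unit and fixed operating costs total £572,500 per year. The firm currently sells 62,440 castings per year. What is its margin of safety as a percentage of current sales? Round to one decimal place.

41.8%

Each unit contributes £31.76 − £16.00 = £15.76. Break-even units = £572,500 ÷ £15.76 = 36,326.14; break-even revenue = 36,326.14 × £31.76 = £1,153,718.27.
Actual sales revenue = 62,440 × £31.76 = £1,983,094.40.
Margin of safety = (£1,983,094.40 − £1,153,718.27) ÷ £1,983,094.40 = 41.8%.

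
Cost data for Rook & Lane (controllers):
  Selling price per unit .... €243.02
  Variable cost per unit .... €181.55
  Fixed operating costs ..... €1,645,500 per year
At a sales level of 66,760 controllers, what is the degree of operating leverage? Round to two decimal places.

Total contribution margin = 66,760 × €61.47 = €4,103,737.20.
Operating income = contribution − fixed costs = €4,103,737.20 − €1,645,500 = €2,458,237.20.
DOL = contribution ÷ EBIT = €4,103,737.20 ÷ €2,458,237.20 = 1.6694.

1.67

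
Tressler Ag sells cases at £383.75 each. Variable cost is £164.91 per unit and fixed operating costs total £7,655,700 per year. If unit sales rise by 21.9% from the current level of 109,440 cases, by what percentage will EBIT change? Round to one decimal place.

Total contribution margin = 109,440 × £218.84 = £23,949,849.60.
Operating income = contribution − fixed costs = £23,949,849.60 − £7,655,700 = £16,294,149.60.
Degree of operating leverage = £23,949,849.60 / £16,294,149.60 = 1.4698.
%ΔEBIT = DOL × %ΔSales = 1.4698 × +21.9% = +32.2%.

+32.2%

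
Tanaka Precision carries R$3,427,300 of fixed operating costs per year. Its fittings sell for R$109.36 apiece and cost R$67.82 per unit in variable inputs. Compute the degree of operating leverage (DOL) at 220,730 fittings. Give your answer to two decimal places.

1.60

Total contribution margin = 220,730 × R$41.54 = R$9,169,124.20.
EBIT = R$9,169,124.20 − R$3,427,300 = R$5,741,824.20.
Degree of operating leverage = R$9,169,124.20 / R$5,741,824.20 = 1.5969.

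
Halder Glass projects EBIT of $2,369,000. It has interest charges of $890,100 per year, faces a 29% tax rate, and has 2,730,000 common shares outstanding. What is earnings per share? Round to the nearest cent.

$0.38

Pre-tax income = $2,369,000 − $890,100.00 = $1,478,900.00.
Net income = $1,478,900.00 × (1 − 0.29) = $1,050,019.00.
Per share: $1,050,019.00 / 2,730,000 shares = $0.38.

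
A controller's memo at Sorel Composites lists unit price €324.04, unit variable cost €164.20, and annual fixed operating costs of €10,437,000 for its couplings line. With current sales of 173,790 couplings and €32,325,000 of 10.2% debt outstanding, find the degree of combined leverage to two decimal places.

1.98

Total contribution margin = 173,790 × €159.84 = €27,778,593.60.
Subtracting fixed costs: EBIT = €27,778,593.60 − €10,437,000 = €17,341,593.60. Interest = €3,297,150.00.
DOL = €27,778,593.60 ÷ €17,341,593.60 = 1.6018; DFL = €17,341,593.60 ÷ €14,044,443.60 = 1.2348.
Combined leverage = 1.6018 × 1.2348 = 1.9779.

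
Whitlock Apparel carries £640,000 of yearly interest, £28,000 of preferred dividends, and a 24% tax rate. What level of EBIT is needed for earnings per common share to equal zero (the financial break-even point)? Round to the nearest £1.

£676,842

Grossing the preferred dividend up to pre-tax terms: £28,000 / (1 − 0.24) = £36,842.11.
EPS = 0 when EBIT covers interest plus the pre-tax preferred burden: £640,000 + £36,842.11 = £676,842.11.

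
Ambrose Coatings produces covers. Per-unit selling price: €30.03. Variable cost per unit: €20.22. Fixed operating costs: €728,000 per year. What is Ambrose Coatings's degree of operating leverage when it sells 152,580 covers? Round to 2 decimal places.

1.95

Total contribution margin = 152,580 × €9.81 = €1,496,809.80.
Subtracting fixed costs: EBIT = €1,496,809.80 − €728,000 = €768,809.80.
So DOL = total CM / EBIT = €1,496,809.80 / €768,809.80 = 1.9469.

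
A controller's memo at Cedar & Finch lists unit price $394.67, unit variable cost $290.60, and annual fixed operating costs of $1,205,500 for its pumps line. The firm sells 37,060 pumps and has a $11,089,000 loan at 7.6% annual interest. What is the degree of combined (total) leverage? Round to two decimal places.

2.13

Total contribution margin = 37,060 × $104.07 = $3,856,834.20.
Operating income = contribution − fixed costs = $3,856,834.20 − $1,205,500 = $2,651,334.20. Interest = $842,764.00, so EBIT − I = $1,808,570.20.
DCL = contribution ÷ (EBIT − I) = $3,856,834.20 ÷ $1,808,570.20 = 2.1325.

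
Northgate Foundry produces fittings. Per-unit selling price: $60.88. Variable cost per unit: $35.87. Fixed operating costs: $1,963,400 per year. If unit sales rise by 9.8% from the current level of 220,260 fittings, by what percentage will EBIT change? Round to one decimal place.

Total contribution margin = 220,260 × $25.01 = $5,508,702.60.
EBIT = $5,508,702.60 − $1,963,400 = $3,545,302.60.
So DOL = total CM / EBIT = $5,508,702.60 / $3,545,302.60 = 1.5538.
%ΔEBIT = DOL × %ΔSales = 1.5538 × +9.8% = +15.2%.

+15.2%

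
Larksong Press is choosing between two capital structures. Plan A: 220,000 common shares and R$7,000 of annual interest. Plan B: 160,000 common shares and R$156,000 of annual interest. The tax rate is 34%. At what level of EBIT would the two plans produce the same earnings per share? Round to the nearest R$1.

R$553,333

At indifference, (EBIT − 7,000)(1 − t)/220,000 = (EBIT − 156,000)(1 − t)/160,000.
The (1 − t) factor cancels: (EBIT − 7,000) × 160,000 = (EBIT − 156,000) × 220,000.
EBIT × (220,000 − 160,000) = 156,000 × 220,000 − 7,000 × 160,000 = 33,200,000,000, so EBIT = 33,200,000,000 ÷ 60,000 = 553,333.33.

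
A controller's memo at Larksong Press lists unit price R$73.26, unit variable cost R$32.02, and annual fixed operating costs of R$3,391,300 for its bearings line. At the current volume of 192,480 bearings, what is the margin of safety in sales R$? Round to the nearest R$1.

R$8,076,676

Each unit contributes R$73.26 − R$32.02 = R$41.24. Break-even units = R$3,391,300 ÷ R$41.24 = 82,233.27; break-even revenue = 82,233.27 × R$73.26 = R$6,024,409.26.
Actual sales revenue = 192,480 × R$73.26 = R$14,101,084.80.
Margin of safety = R$14,101,084.80 − R$6,024,409.26 = R$8,076,676.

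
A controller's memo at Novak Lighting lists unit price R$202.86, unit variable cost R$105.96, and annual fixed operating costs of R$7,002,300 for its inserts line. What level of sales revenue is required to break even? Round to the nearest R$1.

R$14,659,304

Contribution margin per unit = R$202.86 − R$105.96 = R$96.90, a CM ratio of R$96.90 ÷ R$202.86 = 0.4777.
Break-even sales = FC ÷ CM ratio = R$7,002,300 × R$202.86 / R$96.90 = R$14,659,304.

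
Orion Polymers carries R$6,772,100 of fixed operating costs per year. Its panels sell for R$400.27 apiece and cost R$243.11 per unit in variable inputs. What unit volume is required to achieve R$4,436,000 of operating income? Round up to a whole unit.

71,317 panels

Each unit contributes R$400.27 − R$243.11 = R$157.16.
Units = (FC + target) / CM = (R$6,772,100 + R$4,436,000) / R$157.16 = 71,316.49, so 71,317 panels.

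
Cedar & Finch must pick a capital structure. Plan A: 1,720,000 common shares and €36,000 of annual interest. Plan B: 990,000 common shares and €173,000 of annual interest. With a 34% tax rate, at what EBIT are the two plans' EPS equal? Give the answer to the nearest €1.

Set EPS_A = EPS_B: (EBIT − €36,000)(1 − 0.34) ÷ 1,720,000 = (EBIT − €173,000)(1 − 0.34) ÷ 990,000.
The (1 − t) factor cancels: (EBIT − 36,000) × 990,000 = (EBIT − 173,000) × 1,720,000.
Solving, EBIT = (173,000·1,720,000 − 36,000·990,000) / (1,720,000 − 990,000) = 261,920,000,000 / 730,000 = 358,794.52.

€358,795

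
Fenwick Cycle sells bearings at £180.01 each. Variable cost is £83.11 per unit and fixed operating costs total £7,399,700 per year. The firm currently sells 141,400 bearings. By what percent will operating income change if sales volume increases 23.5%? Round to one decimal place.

Contribution at this volume is 141,400 × £96.90 = £13,701,660.00.
Operating income = contribution − fixed costs = £13,701,660.00 − £7,399,700 = £6,301,960.00.
DOL = contribution ÷ EBIT = £13,701,660.00 ÷ £6,301,960.00 = 2.1742.
%ΔEBIT = DOL × %ΔSales = 2.1742 × +23.5% = +51.1%.

+51.1%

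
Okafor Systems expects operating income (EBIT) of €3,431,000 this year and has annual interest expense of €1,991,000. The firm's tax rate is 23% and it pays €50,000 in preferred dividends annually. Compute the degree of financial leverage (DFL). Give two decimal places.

Annual interest charges come to €1,991,000.00.
Preferred dividends grossed up pre-tax: €50,000 / (1 − 0.23) = €64,935.06.
DFL = EBIT ÷ [EBIT − I − D_p/(1−t)] = €3,431,000 ÷ [€3,431,000 − €1,991,000.00 − €64,935.06] = €3,431,000 ÷ €1,375,064.94 = 2.4952.

2.50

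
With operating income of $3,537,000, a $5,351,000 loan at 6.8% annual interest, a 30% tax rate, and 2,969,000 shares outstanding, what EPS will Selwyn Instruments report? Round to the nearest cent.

Pre-tax income = $3,537,000 − $363,868.00 = $3,173,132.00.
Net income = $3,173,132.00 × (1 − 0.30) = $2,221,192.40.
Per share: $2,221,192.40 / 2,969,000 shares = $0.75.

$0.75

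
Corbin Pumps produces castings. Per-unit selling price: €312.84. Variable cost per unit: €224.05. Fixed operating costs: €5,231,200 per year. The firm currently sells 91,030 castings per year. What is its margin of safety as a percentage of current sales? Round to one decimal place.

35.3%

Contribution margin per unit = €312.84 − €224.05 = €88.79. Break-even units = €5,231,200 ÷ €88.79 = 58,916.54; break-even revenue = 58,916.54 × €312.84 = €18,431,451.83.
Actual sales revenue = 91,030 × €312.84 = €28,477,825.20.
Margin of safety = (€28,477,825.20 − €18,431,451.83) ÷ €28,477,825.20 = 35.3%.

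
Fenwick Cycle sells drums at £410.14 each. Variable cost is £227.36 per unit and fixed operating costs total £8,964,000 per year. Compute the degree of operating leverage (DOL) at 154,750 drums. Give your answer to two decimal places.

Contribution at this volume is 154,750 × £182.78 = £28,285,205.00.
EBIT = £28,285,205.00 − £8,964,000 = £19,321,205.00.
So DOL = total CM / EBIT = £28,285,205.00 / £19,321,205.00 = 1.4639.

1.46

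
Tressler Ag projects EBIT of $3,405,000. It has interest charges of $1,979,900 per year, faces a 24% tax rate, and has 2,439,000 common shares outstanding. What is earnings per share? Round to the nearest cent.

Interest = $1,979,900.00, so EBT = $3,405,000 − $1,979,900.00 = $1,425,100.00.
Net income = $1,425,100.00 × (1 − 0.24) = $1,083,076.00.
Per share: $1,083,076.00 / 2,439,000 shares = $0.44.

$0.44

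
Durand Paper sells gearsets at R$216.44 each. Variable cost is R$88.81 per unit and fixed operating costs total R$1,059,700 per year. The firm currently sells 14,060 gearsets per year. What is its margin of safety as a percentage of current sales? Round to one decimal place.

Contribution margin per unit = R$216.44 − R$88.81 = R$127.63. Break-even units = R$1,059,700 ÷ R$127.63 = 8,302.91; break-even revenue = 8,302.91 × R$216.44 = R$1,797,081.16.
Actual sales revenue = 14,060 × R$216.44 = R$3,043,146.40.
Margin of safety = (R$3,043,146.40 − R$1,797,081.16) ÷ R$3,043,146.40 = 40.9%.

40.9%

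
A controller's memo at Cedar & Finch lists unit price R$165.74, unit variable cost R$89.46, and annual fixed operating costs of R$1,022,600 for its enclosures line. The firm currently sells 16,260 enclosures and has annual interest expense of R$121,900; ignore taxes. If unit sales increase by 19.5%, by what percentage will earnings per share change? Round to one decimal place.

+252.4%

Total contribution margin = 16,260 × R$76.28 = R$1,240,312.80.
EBIT = R$1,240,312.80 − R$1,022,600 = R$217,712.80.
After interest of R$121,900.00, pre-tax earnings = R$95,812.80.
Degree of combined leverage = contribution ÷ (EBIT − I) = R$1,240,312.80 ÷ R$95,812.80 = 12.9452.
%ΔEPS = DCL × %ΔSales = 12.9452 × +19.5% = +252.4%.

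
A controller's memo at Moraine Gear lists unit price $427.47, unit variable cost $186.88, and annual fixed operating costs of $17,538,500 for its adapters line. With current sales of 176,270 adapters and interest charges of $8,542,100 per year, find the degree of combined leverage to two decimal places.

Total contribution margin = 176,270 × $240.59 = $42,408,799.30.
Subtracting fixed costs: EBIT = $42,408,799.30 − $17,538,500 = $24,870,299.30. Interest = $8,542,100.00.
DOL = $42,408,799.30 ÷ $24,870,299.30 = 1.7052; DFL = $24,870,299.30 ÷ $16,328,199.30 = 1.5232.
Combined leverage = 1.7052 × 1.5232 = 2.5974.

2.60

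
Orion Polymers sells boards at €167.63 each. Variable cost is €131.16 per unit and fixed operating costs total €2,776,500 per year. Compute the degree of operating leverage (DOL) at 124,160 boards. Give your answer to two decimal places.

2.59

At 124,160 units, contribution = 124,160 × €36.47 = €4,528,115.20.
EBIT = €4,528,115.20 − €2,776,500 = €1,751,615.20.
DOL = contribution ÷ EBIT = €4,528,115.20 ÷ €1,751,615.20 = 2.5851.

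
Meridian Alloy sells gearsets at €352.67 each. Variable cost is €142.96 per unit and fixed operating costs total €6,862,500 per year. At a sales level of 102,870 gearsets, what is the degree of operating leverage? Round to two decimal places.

1.47

Contribution at this volume is 102,870 × €209.71 = €21,572,867.70.
Subtracting fixed costs: EBIT = €21,572,867.70 − €6,862,500 = €14,710,367.70.
DOL = contribution ÷ EBIT = €21,572,867.70 ÷ €14,710,367.70 = 1.4665.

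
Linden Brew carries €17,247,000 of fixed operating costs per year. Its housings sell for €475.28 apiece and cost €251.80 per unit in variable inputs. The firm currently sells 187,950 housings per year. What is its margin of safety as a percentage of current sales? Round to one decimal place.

Each unit contributes €475.28 − €251.80 = €223.48. Break-even units = €17,247,000 ÷ €223.48 = 77,174.69; break-even revenue = 77,174.69 × €475.28 = €36,679,587.26.
Actual sales revenue = 187,950 × €475.28 = €89,328,876.00.
Margin of safety = (€89,328,876.00 − €36,679,587.26) ÷ €89,328,876.00 = 58.9%.

58.9%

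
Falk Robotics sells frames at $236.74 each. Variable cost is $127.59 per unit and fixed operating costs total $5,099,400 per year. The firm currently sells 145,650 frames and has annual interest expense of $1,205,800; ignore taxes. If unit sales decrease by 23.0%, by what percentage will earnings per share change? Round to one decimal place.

Contribution at this volume is 145,650 × $109.15 = $15,897,697.50.
EBIT = $15,897,697.50 − $5,099,400 = $10,798,297.50.
Interest = $1,205,800.00, so EBIT − I = $9,592,497.50.
Degree of combined leverage = contribution ÷ (EBIT − I) = $15,897,697.50 ÷ $9,592,497.50 = 1.6573.
EPS therefore changes by 1.6573 × (-23.0%) = -38.1%.

-38.1%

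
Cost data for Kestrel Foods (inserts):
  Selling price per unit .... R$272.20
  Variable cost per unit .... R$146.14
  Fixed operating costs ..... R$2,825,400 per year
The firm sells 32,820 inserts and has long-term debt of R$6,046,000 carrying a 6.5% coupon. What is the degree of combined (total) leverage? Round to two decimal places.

4.50

Total contribution margin = 32,820 × R$126.06 = R$4,137,289.20.
Subtracting fixed costs: EBIT = R$4,137,289.20 − R$2,825,400 = R$1,311,889.20. Interest = R$392,990.00.
DOL = R$4,137,289.20 ÷ R$1,311,889.20 = 3.1537; DFL = R$1,311,889.20 ÷ R$918,899.20 = 1.4277.
DCL = DOL × DFL = 3.1537 × 1.4277 = 4.5025.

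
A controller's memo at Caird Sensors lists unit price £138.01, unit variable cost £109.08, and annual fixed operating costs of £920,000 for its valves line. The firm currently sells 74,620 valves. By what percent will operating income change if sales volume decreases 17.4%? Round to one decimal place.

-30.3%

Contribution at this volume is 74,620 × £28.93 = £2,158,756.60.
Subtracting fixed costs: EBIT = £2,158,756.60 − £920,000 = £1,238,756.60.
So DOL = total CM / EBIT = £2,158,756.60 / £1,238,756.60 = 1.7427.
So EBIT moves 1.7427 × (-17.4%) = -30.3%.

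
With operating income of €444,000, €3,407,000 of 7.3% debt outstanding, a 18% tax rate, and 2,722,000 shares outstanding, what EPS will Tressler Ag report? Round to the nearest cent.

€0.06

Pre-tax income = €444,000 − €248,711.00 = €195,289.00.
After tax at 18%: net income = €195,289.00 × 0.82 = €160,136.98.
EPS = €160,136.98 ÷ 2,722,000 = €0.06.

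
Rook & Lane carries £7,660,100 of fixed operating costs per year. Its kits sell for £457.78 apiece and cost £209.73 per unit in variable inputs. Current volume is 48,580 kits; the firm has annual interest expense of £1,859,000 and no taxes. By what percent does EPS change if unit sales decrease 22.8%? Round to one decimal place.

Total contribution margin = 48,580 × £248.05 = £12,050,269.00.
EBIT = £12,050,269.00 − £7,660,100 = £4,390,169.00.
After interest of £1,859,000.00, pre-tax earnings = £2,531,169.00.
Degree of combined leverage = contribution ÷ (EBIT − I) = £12,050,269.00 ÷ £2,531,169.00 = 4.7608.
%ΔEPS = DCL × %ΔSales = 4.7608 × -22.8% = -108.5%.

-108.5%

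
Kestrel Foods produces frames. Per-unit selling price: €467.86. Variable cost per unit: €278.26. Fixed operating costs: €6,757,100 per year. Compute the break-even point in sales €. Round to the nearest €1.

€16,673,928

CM per unit = €467.86 − €278.26 = €189.60; CM ratio = €189.60 / €467.86 = 0.4052.
Break-even sales = FC ÷ CM ratio = €6,757,100 × €467.86 / €189.60 = €16,673,928.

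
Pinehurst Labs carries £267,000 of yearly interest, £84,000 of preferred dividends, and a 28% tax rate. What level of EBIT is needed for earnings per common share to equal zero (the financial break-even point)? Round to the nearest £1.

£383,667

Grossing the preferred dividend up to pre-tax terms: £84,000 / (1 − 0.28) = £116,666.67.
EPS = 0 when EBIT covers interest plus the pre-tax preferred burden: £267,000 + £116,666.67 = £383,666.67.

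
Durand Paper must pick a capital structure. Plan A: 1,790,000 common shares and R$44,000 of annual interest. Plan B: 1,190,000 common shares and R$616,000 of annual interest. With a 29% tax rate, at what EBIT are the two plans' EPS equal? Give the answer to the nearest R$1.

R$1,750,467

Set EPS_A = EPS_B: (EBIT − R$44,000)(1 − 0.29) ÷ 1,790,000 = (EBIT − R$616,000)(1 − 0.29) ÷ 1,190,000.
The (1 − t) factor cancels: (EBIT − 44,000) × 1,190,000 = (EBIT − 616,000) × 1,790,000.
Solving, EBIT = (616,000·1,790,000 − 44,000·1,190,000) / (1,790,000 − 1,190,000) = 1,050,280,000,000 / 600,000 = 1,750,466.67.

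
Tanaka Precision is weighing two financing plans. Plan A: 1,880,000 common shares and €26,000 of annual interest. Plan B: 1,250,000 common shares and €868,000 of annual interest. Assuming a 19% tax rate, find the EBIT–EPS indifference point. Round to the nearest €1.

At indifference, (EBIT − 26,000)(1 − t)/1,880,000 = (EBIT − 868,000)(1 − t)/1,250,000.
Cancelling (1 − t) and cross-multiplying: 1,250,000·(EBIT − 26,000) = 1,880,000·(EBIT − 868,000).
Solving, EBIT = (868,000·1,880,000 − 26,000·1,250,000) / (1,880,000 − 1,250,000) = 1,599,340,000,000 / 630,000 = 2,538,634.92.

€2,538,635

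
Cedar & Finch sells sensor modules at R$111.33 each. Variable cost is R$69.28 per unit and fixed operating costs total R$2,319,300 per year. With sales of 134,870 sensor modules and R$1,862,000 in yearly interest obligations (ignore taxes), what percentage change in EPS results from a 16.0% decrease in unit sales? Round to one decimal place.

-60.9%

Total contribution margin = 134,870 × R$42.05 = R$5,671,283.50.
EBIT = R$5,671,283.50 − R$2,319,300 = R$3,351,983.50.
After interest of R$1,862,000.00, pre-tax earnings = R$1,489,983.50.
DCL = total CM / (EBIT − I) = R$5,671,283.50 / R$1,489,983.50 = 3.8063.
EPS therefore changes by 3.8063 × (-16.0%) = -60.9%.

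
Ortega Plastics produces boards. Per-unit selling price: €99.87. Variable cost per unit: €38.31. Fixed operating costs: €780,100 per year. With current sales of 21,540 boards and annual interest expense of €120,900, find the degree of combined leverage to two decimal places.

Contribution at this volume is 21,540 × €61.56 = €1,326,002.40.
Subtracting fixed costs: EBIT = €1,326,002.40 − €780,100 = €545,902.40. Interest = €120,900.00.
DOL = €1,326,002.40 ÷ €545,902.40 = 2.4290; DFL = €545,902.40 ÷ €425,002.40 = 1.2845.
Combined leverage = 2.4290 × 1.2845 = 3.1201.

3.12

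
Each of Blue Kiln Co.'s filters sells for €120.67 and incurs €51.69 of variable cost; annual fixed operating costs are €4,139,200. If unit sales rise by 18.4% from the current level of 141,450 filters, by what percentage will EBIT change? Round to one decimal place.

Total contribution margin = 141,450 × €68.98 = €9,757,221.00.
EBIT = €9,757,221.00 − €4,139,200 = €5,618,021.00.
Degree of operating leverage = €9,757,221.00 / €5,618,021.00 = 1.7368.
%ΔEBIT = DOL × %ΔSales = 1.7368 × +18.4% = +32.0%.

+32.0%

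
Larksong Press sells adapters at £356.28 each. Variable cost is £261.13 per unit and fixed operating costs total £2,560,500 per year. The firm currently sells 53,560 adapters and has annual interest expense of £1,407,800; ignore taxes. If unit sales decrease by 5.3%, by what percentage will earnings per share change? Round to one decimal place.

At 53,560 units, contribution = 53,560 × £95.15 = £5,096,234.00.
Subtracting fixed costs: EBIT = £5,096,234.00 − £2,560,500 = £2,535,734.00.
Interest = £1,407,800.00, so EBIT − I = £1,127,934.00.
DCL = total CM / (EBIT − I) = £5,096,234.00 / £1,127,934.00 = 4.5182.
%ΔEPS = DCL × %ΔSales = 4.5182 × -5.3% = -23.9%.

-23.9%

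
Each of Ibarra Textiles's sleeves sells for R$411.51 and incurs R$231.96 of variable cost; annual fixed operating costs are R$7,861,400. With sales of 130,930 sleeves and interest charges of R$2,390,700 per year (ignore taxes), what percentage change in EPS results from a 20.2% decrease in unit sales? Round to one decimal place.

Contribution at this volume is 130,930 × R$179.55 = R$23,508,481.50.
Operating income = contribution − fixed costs = R$23,508,481.50 − R$7,861,400 = R$15,647,081.50.
After interest of R$2,390,700.00, pre-tax earnings = R$13,256,381.50.
DCL = total CM / (EBIT − I) = R$23,508,481.50 / R$13,256,381.50 = 1.7734.
EPS therefore changes by 1.7734 × (-20.2%) = -35.8%.

-35.8%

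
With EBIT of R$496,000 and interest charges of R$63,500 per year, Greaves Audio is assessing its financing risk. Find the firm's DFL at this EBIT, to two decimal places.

1.15

Interest = R$63,500.00.
Degree of financial leverage = EBIT / (EBIT − interest) = R$496,000 / R$432,500.00 = 1.1468.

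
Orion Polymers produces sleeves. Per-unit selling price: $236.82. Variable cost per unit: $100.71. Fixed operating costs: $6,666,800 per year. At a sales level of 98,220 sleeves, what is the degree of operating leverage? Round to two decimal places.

1.99

At 98,220 units, contribution = 98,220 × $136.11 = $13,368,724.20.
Subtracting fixed costs: EBIT = $13,368,724.20 − $6,666,800 = $6,701,924.20.
DOL = contribution ÷ EBIT = $13,368,724.20 ÷ $6,701,924.20 = 1.9948.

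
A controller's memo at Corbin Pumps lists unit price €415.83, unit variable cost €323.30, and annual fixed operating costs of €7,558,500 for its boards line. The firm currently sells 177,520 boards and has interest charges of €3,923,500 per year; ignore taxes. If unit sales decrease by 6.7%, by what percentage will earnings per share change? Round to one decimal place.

At 177,520 units, contribution = 177,520 × €92.53 = €16,425,925.60.
Operating income = contribution − fixed costs = €16,425,925.60 − €7,558,500 = €8,867,425.60.
After interest of €3,923,500.00, pre-tax earnings = €4,943,925.60.
Degree of combined leverage = contribution ÷ (EBIT − I) = €16,425,925.60 ÷ €4,943,925.60 = 3.3224.
%ΔEPS = DCL × %ΔSales = 3.3224 × -6.7% = -22.3%.

-22.3%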